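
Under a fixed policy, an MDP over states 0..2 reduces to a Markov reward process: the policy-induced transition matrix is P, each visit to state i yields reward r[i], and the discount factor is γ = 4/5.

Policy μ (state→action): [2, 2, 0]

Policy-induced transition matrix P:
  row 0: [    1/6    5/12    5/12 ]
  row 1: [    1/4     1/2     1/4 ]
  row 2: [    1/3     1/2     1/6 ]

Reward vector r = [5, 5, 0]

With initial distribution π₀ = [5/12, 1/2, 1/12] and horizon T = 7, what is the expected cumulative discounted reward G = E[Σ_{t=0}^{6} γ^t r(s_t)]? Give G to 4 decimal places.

G = 15.2152

t=0: π = [0.4167, 0.5000, 0.0833], E[r] = 4.5833, γ^t·E[r] = 4.583333, running G = 4.583333
t=1: π = [0.2222, 0.4653, 0.3125], E[r] = 3.4375, γ^t·E[r] = 2.750000, running G = 7.333333
t=2: π = [0.2575, 0.4815, 0.2610], E[r] = 3.6950, γ^t·E[r] = 2.364815, running G = 9.698148
t=3: π = [0.2503, 0.4785, 0.2712], E[r] = 3.6441, γ^t·E[r] = 1.865802, running G = 11.563951
t=4: π = [0.2517, 0.4791, 0.2691], E[r] = 3.6544, γ^t·E[r] = 1.496848, running G = 13.060798
t=5: π = [0.2514, 0.4790, 0.2695], E[r] = 3.6523, γ^t·E[r] = 1.196802, running G = 14.257600
t=6: π = [0.2515, 0.4790, 0.2694], E[r] = 3.6528, γ^t·E[r] = 0.957550, running G = 15.215150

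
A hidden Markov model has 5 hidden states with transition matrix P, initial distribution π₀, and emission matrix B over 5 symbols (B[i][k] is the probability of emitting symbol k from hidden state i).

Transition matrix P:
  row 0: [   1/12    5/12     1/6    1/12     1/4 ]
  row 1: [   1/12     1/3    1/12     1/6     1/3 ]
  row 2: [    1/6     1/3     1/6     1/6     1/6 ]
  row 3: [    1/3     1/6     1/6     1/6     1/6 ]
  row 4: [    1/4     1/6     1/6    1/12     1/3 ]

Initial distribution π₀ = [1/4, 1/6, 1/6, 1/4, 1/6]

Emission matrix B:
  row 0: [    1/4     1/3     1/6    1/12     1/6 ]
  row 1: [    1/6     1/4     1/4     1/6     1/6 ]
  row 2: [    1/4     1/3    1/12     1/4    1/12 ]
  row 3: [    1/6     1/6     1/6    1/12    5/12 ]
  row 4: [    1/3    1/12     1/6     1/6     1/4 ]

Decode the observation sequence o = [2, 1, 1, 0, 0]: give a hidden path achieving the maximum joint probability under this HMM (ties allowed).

path = [3, 0, 1, 4, 4]

t=0: δ = [4.167e-02, 4.167e-02, 1.389e-02, 4.167e-02, 2.778e-02]  (obs o_0=2)
t=1: δ = [4.630e-03, 4.340e-03, 2.315e-03, 1.157e-03, 1.157e-03]  ψ = [3, 0, 0, 1, 1]  (obs o_1=1)
t=2: δ = [1.286e-04, 4.823e-04, 2.572e-04, 1.206e-04, 1.206e-04]  ψ = [0, 0, 0, 1, 1]  (obs o_2=1)
t=3: δ = [1.072e-05, 2.679e-05, 1.072e-05, 1.340e-05, 5.358e-05]  ψ = [2, 1, 2, 1, 1]  (obs o_3=0)
t=4: δ = [3.349e-06, 1.488e-06, 2.233e-06, 7.442e-07, 5.954e-06]  ψ = [4, 1, 4, 1, 4]  (obs o_4=0)
backtrack: best end state = 4; path = [3, 0, 1, 4, 4]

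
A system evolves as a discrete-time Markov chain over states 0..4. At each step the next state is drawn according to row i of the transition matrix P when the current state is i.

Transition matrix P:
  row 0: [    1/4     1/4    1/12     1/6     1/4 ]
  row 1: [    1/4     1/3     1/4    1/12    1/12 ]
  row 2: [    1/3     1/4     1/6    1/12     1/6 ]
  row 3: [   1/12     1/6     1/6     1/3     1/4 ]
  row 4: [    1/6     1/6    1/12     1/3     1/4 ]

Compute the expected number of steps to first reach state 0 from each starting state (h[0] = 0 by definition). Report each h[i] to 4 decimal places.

First-step conditioning: h[0] = 0; for i ≠ 0, h[i] = 1 + Σ_k P[i][k]·h[k].
  h[1] = 1 + 1/3·h[1] + 1/4·h[2] + 1/12·h[3] + 1/12·h[4]
  h[2] = 1 + 1/4·h[1] + 1/6·h[2] + 1/12·h[3] + 1/6·h[4]
  h[3] = 1 + 1/6·h[1] + 1/6·h[2] + 1/3·h[3] + 1/4·h[4]
  h[4] = 1 + 1/6·h[1] + 1/12·h[2] + 1/3·h[3] + 1/4·h[4]
Solving the 4×4 linear system over states ≠ 0 gives exactly h = [0, 4452/1009, 4176/1009, 5664/1009, 5316/1009] (h[0] = 0 is the target).

h = [0.0000, 4.4123, 4.1388, 5.6135, 5.2686]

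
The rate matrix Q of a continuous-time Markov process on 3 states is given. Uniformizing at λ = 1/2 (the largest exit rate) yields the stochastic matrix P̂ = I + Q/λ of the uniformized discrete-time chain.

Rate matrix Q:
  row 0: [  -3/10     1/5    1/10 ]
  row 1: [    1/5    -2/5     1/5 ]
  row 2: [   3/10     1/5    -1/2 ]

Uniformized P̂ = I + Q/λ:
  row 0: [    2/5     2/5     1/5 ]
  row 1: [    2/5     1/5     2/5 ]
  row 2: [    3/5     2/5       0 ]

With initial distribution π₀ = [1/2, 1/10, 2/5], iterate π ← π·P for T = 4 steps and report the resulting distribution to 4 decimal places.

t=0: π = [0.5000, 0.1000, 0.4000]
t=1: π = [0.4800, 0.3800, 0.1400]
t=2: π = [0.4280, 0.3240, 0.2480]
t=3: π = [0.4496, 0.3352, 0.2152]
t=4: π = [0.4430, 0.3330, 0.2240]

π = [0.4430, 0.3330, 0.2240]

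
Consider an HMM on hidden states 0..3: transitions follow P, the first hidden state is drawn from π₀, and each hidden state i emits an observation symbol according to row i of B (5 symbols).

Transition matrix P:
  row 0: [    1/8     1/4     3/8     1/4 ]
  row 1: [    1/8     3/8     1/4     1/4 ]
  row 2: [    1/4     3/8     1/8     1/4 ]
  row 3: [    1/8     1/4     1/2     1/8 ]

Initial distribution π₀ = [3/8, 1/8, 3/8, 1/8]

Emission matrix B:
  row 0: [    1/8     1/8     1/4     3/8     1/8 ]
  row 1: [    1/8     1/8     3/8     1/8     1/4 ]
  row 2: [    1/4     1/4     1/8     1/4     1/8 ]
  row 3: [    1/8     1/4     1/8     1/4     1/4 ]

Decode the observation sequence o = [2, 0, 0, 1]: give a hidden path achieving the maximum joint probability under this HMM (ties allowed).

path = [0, 2, 3, 2]

t=0: δ = [9.375e-02, 4.688e-02, 4.688e-02, 1.562e-02]  (obs o_0=2)
t=1: δ = [1.465e-03, 2.930e-03, 8.789e-03, 2.930e-03]  ψ = [0, 0, 0, 0]  (obs o_1=0)
t=2: δ = [2.747e-04, 4.120e-04, 3.662e-04, 2.747e-04]  ψ = [2, 2, 3, 2]  (obs o_2=0)
t=3: δ = [1.144e-05, 1.931e-05, 3.433e-05, 2.575e-05]  ψ = [2, 1, 3, 1]  (obs o_3=1)
backtrack: best end state = 2; path = [0, 2, 3, 2]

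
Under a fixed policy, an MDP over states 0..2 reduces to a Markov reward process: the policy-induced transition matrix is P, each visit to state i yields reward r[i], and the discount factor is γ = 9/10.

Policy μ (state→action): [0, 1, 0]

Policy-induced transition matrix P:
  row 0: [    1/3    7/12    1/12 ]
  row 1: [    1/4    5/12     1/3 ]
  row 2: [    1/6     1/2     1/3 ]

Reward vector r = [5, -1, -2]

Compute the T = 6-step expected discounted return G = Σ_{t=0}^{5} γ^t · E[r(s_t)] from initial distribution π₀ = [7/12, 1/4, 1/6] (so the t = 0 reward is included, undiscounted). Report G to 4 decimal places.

G = 3.4736

t=0: π = [0.5833, 0.2500, 0.1667], E[r] = 2.3333, γ^t·E[r] = 2.333333, running G = 2.333333
t=1: π = [0.2847, 0.5278, 0.1875], E[r] = 0.5208, γ^t·E[r] = 0.468750, running G = 2.802083
t=2: π = [0.2581, 0.4797, 0.2622], E[r] = 0.2865, γ^t·E[r] = 0.232031, running G = 3.034115
t=3: π = [0.2497, 0.4815, 0.2688], E[r] = 0.2292, γ^t·E[r] = 0.167063, running G = 3.201177
t=4: π = [0.2484, 0.4807, 0.2709], E[r] = 0.2195, γ^t·E[r] = 0.144020, running G = 3.345197
t=5: π = [0.2481, 0.4806, 0.2712], E[r] = 0.2175, γ^t·E[r] = 0.128438, running G = 3.473635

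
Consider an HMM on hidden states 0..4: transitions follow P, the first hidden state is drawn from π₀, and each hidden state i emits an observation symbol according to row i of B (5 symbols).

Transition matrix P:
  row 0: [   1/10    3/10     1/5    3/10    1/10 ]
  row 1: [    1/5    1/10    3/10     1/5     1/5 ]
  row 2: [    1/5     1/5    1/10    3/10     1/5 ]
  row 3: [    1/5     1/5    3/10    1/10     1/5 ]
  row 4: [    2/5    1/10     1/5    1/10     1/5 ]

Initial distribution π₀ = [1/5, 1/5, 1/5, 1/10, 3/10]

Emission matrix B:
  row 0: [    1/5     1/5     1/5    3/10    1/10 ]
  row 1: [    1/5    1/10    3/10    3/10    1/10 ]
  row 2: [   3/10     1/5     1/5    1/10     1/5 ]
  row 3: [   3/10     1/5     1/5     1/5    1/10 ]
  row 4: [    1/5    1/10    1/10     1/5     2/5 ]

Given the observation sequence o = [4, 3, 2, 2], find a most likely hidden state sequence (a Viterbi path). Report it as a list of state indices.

t=0: δ = [2.000e-02, 2.000e-02, 4.000e-02, 1.000e-02, 1.200e-01]  (obs o_0=4)
t=1: δ = [1.440e-02, 3.600e-03, 2.400e-03, 2.400e-03, 4.800e-03]  ψ = [4, 4, 4, 2, 4]  (obs o_1=3)
t=2: δ = [3.840e-04, 1.296e-03, 5.760e-04, 8.640e-04, 1.440e-04]  ψ = [4, 0, 0, 0, 0]  (obs o_2=2)
t=3: δ = [5.184e-05, 5.184e-05, 7.776e-05, 5.184e-05, 2.592e-05]  ψ = [1, 3, 1, 1, 1]  (obs o_3=2)
backtrack: best end state = 2; path = [4, 0, 1, 2]

path = [4, 0, 1, 2]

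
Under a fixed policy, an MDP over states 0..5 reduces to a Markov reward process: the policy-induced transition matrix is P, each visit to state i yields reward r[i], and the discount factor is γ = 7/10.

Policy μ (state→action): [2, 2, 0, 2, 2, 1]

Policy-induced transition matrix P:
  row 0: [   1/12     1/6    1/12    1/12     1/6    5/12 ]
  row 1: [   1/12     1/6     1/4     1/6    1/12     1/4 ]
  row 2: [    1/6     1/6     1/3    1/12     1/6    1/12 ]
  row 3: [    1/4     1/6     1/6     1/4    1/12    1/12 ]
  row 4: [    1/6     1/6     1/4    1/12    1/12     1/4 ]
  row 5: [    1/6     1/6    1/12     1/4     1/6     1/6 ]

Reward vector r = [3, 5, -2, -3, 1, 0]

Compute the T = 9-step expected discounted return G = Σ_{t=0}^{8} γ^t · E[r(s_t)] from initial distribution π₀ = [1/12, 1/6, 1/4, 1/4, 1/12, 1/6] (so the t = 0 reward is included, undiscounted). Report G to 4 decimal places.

t=0: π = [0.0833, 0.1667, 0.2500, 0.2500, 0.0833, 0.1667], E[r] = -0.0833, γ^t·E[r] = -0.083333, running G = -0.083333
t=1: π = [0.1667, 0.1667, 0.2083, 0.1667, 0.1250, 0.1667], E[r] = 0.5417, γ^t·E[r] = 0.379167, running G = 0.295833
t=2: π = [0.1528, 0.1667, 0.1979, 0.1528, 0.1285, 0.2014], E[r] = 0.5660, γ^t·E[r] = 0.277326, running G = 0.573160
t=3: π = [0.1528, 0.1667, 0.1947, 0.1563, 0.1293, 0.2002], E[r] = 0.5628, γ^t·E[r] = 0.193037, running G = 0.766196
t=4: π = [0.1531, 0.1667, 0.1944, 0.1566, 0.1290, 0.2003], E[r] = 0.5629, γ^t·E[r] = 0.135143, running G = 0.901340
t=5: π = [0.1531, 0.1667, 0.1943, 0.1567, 0.1290, 0.2003], E[r] = 0.5629, γ^t·E[r] = 0.094607, running G = 0.995947
t=6: π = [0.1531, 0.1667, 0.1942, 0.1567, 0.1290, 0.2003], E[r] = 0.5629, γ^t·E[r] = 0.066225, running G = 1.062172
t=7: π = [0.1531, 0.1667, 0.1942, 0.1567, 0.1290, 0.2003], E[r] = 0.5629, γ^t·E[r] = 0.046358, running G = 1.108530
t=8: π = [0.1531, 0.1667, 0.1942, 0.1567, 0.1290, 0.2003], E[r] = 0.5629, γ^t·E[r] = 0.032450, running G = 1.140980

G = 1.1410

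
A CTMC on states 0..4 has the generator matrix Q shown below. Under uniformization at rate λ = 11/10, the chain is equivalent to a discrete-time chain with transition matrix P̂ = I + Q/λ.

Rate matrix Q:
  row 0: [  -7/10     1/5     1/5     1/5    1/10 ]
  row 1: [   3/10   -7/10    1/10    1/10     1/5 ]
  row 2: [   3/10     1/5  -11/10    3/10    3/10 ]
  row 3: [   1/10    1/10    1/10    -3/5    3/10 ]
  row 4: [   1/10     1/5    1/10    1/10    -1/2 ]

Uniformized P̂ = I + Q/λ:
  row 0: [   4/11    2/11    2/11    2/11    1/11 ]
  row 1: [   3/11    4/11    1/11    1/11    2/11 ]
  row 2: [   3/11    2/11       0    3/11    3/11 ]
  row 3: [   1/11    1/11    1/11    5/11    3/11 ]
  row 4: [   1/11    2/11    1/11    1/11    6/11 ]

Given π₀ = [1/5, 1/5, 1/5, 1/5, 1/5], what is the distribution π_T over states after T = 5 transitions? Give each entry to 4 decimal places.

t=0: π = [0.2000, 0.2000, 0.2000, 0.2000, 0.2000]
t=1: π = [0.2182, 0.2000, 0.0909, 0.2182, 0.2727]
t=2: π = [0.2033, 0.1983, 0.1025, 0.2066, 0.2893]
t=3: π = [0.2011, 0.1991, 0.1001, 0.2032, 0.2966]
t=4: π = [0.2001, 0.1995, 0.1001, 0.2013, 0.2990]
t=5: π = [0.2000, 0.1998, 0.1000, 0.2005, 0.2997]

π = [0.2000, 0.1998, 0.1000, 0.2005, 0.2997]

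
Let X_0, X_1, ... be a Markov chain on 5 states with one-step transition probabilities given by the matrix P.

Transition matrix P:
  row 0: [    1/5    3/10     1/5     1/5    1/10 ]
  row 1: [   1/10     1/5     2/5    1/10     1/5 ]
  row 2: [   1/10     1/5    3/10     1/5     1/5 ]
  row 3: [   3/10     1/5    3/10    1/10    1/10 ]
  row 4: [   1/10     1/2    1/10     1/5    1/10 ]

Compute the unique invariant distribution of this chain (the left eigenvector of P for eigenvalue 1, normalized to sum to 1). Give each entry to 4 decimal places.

π = [0.1462, 0.2609, 0.2806, 0.1581, 0.1542]

Balance equations π_j = Σ_i π_i·P[i][j]:
  π_0 = 1/5·π_0 + 1/10·π_1 + 1/10·π_2 + 3/10·π_3 + 1/10·π_4
  π_1 = 3/10·π_0 + 1/5·π_1 + 1/5·π_2 + 1/5·π_3 + 1/2·π_4
  π_2 = 1/5·π_0 + 2/5·π_1 + 3/10·π_2 + 3/10·π_3 + 1/10·π_4
  π_3 = 1/5·π_0 + 1/10·π_1 + 1/5·π_2 + 1/10·π_3 + 1/5·π_4
  normalize: π_0 + π_1 + π_2 + π_3 + π_4 = 1
Solving the linear system gives exactly π = [37/253, 6/23, 71/253, 40/253, 39/253].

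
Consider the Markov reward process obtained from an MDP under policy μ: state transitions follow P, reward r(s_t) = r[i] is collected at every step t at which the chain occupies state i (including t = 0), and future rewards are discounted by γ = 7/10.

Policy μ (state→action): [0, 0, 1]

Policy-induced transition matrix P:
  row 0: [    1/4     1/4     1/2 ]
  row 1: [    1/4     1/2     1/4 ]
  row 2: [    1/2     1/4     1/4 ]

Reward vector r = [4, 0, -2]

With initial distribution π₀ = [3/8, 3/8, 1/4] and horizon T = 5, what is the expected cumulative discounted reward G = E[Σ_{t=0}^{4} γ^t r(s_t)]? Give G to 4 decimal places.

t=0: π = [0.3750, 0.3750, 0.2500], E[r] = 1.0000, γ^t·E[r] = 1.000000, running G = 1.000000
t=1: π = [0.3125, 0.3438, 0.3438], E[r] = 0.5625, γ^t·E[r] = 0.393750, running G = 1.393750
t=2: π = [0.3359, 0.3359, 0.3281], E[r] = 0.6875, γ^t·E[r] = 0.336875, running G = 1.730625
t=3: π = [0.3320, 0.3340, 0.3340], E[r] = 0.6602, γ^t·E[r] = 0.226434, running G = 1.957059
t=4: π = [0.3335, 0.3335, 0.3330], E[r] = 0.6680, γ^t·E[r] = 0.160379, running G = 2.117438

G = 2.1174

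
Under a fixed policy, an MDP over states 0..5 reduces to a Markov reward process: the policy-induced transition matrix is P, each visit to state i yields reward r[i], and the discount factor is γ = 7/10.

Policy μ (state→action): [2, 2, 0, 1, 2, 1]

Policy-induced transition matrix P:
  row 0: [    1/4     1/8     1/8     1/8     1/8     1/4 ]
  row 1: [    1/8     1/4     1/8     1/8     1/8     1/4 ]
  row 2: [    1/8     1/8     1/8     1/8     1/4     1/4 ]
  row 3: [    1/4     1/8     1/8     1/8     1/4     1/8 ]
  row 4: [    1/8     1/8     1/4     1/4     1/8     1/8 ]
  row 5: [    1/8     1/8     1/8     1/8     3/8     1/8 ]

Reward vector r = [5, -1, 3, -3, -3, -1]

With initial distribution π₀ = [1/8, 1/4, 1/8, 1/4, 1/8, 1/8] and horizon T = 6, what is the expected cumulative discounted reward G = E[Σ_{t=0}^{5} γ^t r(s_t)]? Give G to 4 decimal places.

t=0: π = [0.1250, 0.2500, 0.1250, 0.2500, 0.1250, 0.1250], E[r] = -0.5000, γ^t·E[r] = -0.500000, running G = -0.500000
t=1: π = [0.1719, 0.1563, 0.1406, 0.1406, 0.2031, 0.1875], E[r] = -0.0938, γ^t·E[r] = -0.065625, running G = -0.565625
t=2: π = [0.1641, 0.1445, 0.1504, 0.1504, 0.2070, 0.1836], E[r] = -0.1289, γ^t·E[r] = -0.063164, running G = -0.628789
t=3: π = [0.1643, 0.1431, 0.1509, 0.1509, 0.2085, 0.1824], E[r] = -0.1294, γ^t·E[r] = -0.044382, running G = -0.673171
t=4: π = [0.1644, 0.1429, 0.1511, 0.1511, 0.2083, 0.1823], E[r] = -0.1281, γ^t·E[r] = -0.030760, running G = -0.703931
t=5: π = [0.1644, 0.1429, 0.1510, 0.1510, 0.2083, 0.1823], E[r] = -0.1280, γ^t·E[r] = -0.021513, running G = -0.725444

G = -0.7254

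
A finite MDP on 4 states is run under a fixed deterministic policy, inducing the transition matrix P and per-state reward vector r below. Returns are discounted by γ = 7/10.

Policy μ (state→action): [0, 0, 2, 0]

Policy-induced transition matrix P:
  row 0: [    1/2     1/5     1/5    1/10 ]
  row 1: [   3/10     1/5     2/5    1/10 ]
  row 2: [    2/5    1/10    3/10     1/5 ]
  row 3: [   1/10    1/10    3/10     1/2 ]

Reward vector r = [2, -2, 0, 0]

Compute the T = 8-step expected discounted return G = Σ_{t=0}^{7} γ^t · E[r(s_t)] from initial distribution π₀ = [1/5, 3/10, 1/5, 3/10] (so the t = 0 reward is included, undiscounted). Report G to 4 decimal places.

G = 0.5927

t=0: π = [0.2000, 0.3000, 0.2000, 0.3000], E[r] = -0.2000, γ^t·E[r] = -0.200000, running G = -0.200000
t=1: π = [0.3000, 0.1500, 0.3100, 0.2400], E[r] = 0.3000, γ^t·E[r] = 0.210000, running G = 0.010000
t=2: π = [0.3430, 0.1450, 0.2850, 0.2270], E[r] = 0.3960, γ^t·E[r] = 0.194040, running G = 0.204040
t=3: π = [0.3517, 0.1488, 0.2802, 0.2193], E[r] = 0.4058, γ^t·E[r] = 0.139189, running G = 0.343229
t=4: π = [0.3545, 0.1501, 0.2797, 0.2157], E[r] = 0.4089, γ^t·E[r] = 0.098177, running G = 0.441406
t=5: π = [0.3557, 0.1505, 0.2796, 0.2143], E[r] = 0.4105, γ^t·E[r] = 0.068999, running G = 0.510405
t=6: π = [0.3562, 0.1506, 0.2795, 0.2137], E[r] = 0.4113, γ^t·E[r] = 0.048384, running G = 0.558789
t=7: π = [0.3565, 0.1507, 0.2794, 0.2134], E[r] = 0.4116, γ^t·E[r] = 0.033893, running G = 0.592683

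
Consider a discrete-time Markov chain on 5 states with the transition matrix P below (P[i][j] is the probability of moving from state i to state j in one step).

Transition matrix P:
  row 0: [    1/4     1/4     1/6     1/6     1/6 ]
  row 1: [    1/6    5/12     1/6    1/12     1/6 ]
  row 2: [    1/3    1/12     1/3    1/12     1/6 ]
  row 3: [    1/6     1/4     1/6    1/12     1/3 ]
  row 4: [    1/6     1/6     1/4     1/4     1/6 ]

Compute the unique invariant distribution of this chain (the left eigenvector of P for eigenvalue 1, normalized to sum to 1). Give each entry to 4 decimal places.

π = [0.2216, 0.2373, 0.2189, 0.1333, 0.1889]

Balance equations π_j = Σ_i π_i·P[i][j]:
  π_0 = 1/4·π_0 + 1/6·π_1 + 1/3·π_2 + 1/6·π_3 + 1/6·π_4
  π_1 = 1/4·π_0 + 5/12·π_1 + 1/12·π_2 + 1/4·π_3 + 1/6·π_4
  π_2 = 1/6·π_0 + 1/6·π_1 + 1/3·π_2 + 1/6·π_3 + 1/4·π_4
  π_3 = 1/6·π_0 + 1/12·π_1 + 1/12·π_2 + 1/12·π_3 + 1/4·π_4
  normalize: π_0 + π_1 + π_2 + π_3 + π_4 = 1
Solving the linear system gives exactly π = [853/3849, 609/2566, 1685/7698, 171/1283, 727/3849].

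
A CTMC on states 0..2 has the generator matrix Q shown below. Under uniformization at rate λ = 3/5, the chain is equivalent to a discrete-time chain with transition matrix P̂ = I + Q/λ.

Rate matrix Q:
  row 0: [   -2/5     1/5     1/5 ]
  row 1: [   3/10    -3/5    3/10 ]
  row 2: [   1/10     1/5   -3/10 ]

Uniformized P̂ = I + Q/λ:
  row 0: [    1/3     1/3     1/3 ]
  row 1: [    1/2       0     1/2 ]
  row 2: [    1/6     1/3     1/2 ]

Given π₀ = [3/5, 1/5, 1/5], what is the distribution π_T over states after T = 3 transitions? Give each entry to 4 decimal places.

t=0: π = [0.6000, 0.2000, 0.2000]
t=1: π = [0.3333, 0.2667, 0.4000]
t=2: π = [0.3111, 0.2444, 0.4444]
t=3: π = [0.3000, 0.2519, 0.4481]

π = [0.3000, 0.2519, 0.4481]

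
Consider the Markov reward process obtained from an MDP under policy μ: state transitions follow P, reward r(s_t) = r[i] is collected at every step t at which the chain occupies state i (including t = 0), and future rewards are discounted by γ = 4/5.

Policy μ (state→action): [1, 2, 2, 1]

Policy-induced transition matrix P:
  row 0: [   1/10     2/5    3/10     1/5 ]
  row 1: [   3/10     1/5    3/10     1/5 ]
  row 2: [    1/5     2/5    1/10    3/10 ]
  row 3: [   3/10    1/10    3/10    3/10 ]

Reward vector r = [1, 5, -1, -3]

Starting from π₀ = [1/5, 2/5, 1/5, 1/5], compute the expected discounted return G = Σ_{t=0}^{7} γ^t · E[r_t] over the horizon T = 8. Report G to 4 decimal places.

t=0: π = [0.2000, 0.4000, 0.2000, 0.2000], E[r] = 1.4000, γ^t·E[r] = 1.400000, running G = 1.400000
t=1: π = [0.2400, 0.2600, 0.2600, 0.2400], E[r] = 0.5600, γ^t·E[r] = 0.448000, running G = 1.848000
t=2: π = [0.2260, 0.2760, 0.2480, 0.2500], E[r] = 0.6080, γ^t·E[r] = 0.389120, running G = 2.237120
t=3: π = [0.2300, 0.2698, 0.2504, 0.2498], E[r] = 0.5792, γ^t·E[r] = 0.296550, running G = 2.533670
t=4: π = [0.2290, 0.2711, 0.2499, 0.2500], E[r] = 0.5845, γ^t·E[r] = 0.239403, running G = 2.773073
t=5: π = [0.2292, 0.2708, 0.2500, 0.2500], E[r] = 0.5831, γ^t·E[r] = 0.191066, running G = 2.964140
t=6: π = [0.2292, 0.2708, 0.2500, 0.2500], E[r] = 0.5834, γ^t·E[r] = 0.152932, running G = 3.117072
t=7: π = [0.2292, 0.2708, 0.2500, 0.2500], E[r] = 0.5833, γ^t·E[r] = 0.122331, running G = 3.239403

G = 3.2394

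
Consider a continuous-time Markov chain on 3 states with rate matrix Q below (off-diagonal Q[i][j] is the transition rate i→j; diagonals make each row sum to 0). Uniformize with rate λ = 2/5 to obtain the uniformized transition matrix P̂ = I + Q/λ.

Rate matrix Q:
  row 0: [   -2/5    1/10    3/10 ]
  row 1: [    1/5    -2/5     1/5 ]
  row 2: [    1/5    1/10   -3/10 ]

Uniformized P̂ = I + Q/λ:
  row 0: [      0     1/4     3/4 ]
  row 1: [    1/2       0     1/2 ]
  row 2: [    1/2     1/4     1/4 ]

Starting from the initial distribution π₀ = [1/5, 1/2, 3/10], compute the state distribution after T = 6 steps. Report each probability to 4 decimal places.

π = [0.3313, 0.2001, 0.4687]

t=0: π = [0.2000, 0.5000, 0.3000]
t=1: π = [0.4000, 0.1250, 0.4750]
t=2: π = [0.3000, 0.2188, 0.4813]
t=3: π = [0.3500, 0.1953, 0.4547]
t=4: π = [0.3250, 0.2012, 0.4738]
t=5: π = [0.3375, 0.1997, 0.4628]
t=6: π = [0.3313, 0.2001, 0.4687]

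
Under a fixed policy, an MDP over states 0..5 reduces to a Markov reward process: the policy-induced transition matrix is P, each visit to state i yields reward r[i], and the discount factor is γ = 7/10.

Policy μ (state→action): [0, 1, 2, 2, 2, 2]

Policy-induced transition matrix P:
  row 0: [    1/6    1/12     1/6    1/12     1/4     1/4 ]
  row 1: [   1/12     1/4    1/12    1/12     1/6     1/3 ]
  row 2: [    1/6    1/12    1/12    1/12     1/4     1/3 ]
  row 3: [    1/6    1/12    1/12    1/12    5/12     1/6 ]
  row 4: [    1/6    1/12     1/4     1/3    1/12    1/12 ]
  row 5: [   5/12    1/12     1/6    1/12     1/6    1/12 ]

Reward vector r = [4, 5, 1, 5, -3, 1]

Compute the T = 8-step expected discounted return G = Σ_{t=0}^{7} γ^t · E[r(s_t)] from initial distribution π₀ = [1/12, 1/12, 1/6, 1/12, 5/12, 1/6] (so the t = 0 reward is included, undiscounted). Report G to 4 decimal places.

G = 4.1024

t=0: π = [0.0833, 0.0833, 0.1667, 0.0833, 0.4167, 0.1667], E[r] = 0.2500, γ^t·E[r] = 0.250000, running G = 0.250000
t=1: π = [0.2014, 0.0972, 0.1736, 0.1875, 0.1736, 0.1667], E[r] = 2.0486, γ^t·E[r] = 1.434028, running G = 1.684028
t=2: π = [0.2002, 0.0995, 0.1429, 0.1267, 0.2303, 0.2002], E[r] = 1.5845, γ^t·E[r] = 0.776400, running G = 2.460428
t=3: π = [0.2084, 0.0999, 0.1551, 0.1409, 0.2078, 0.1879], E[r] = 1.7576, γ^t·E[r] = 0.602864, running G = 3.063292
t=4: π = [0.2053, 0.1000, 0.1510, 0.1353, 0.2149, 0.1936], E[r] = 1.6975, γ^t·E[r] = 0.407562, running G = 3.470853
t=5: π = [0.2067, 0.1000, 0.1524, 0.1371, 0.2123, 0.1916], E[r] = 1.7193, γ^t·E[r] = 0.288963, running G = 3.759816
t=6: π = [0.2062, 0.1000, 0.1519, 0.1364, 0.2132, 0.1923], E[r] = 1.7116, γ^t·E[r] = 0.201369, running G = 3.961186
t=7: π = [0.2064, 0.1000, 0.1521, 0.1366, 0.2128, 0.1920], E[r] = 1.7143, γ^t·E[r] = 0.141183, running G = 4.102369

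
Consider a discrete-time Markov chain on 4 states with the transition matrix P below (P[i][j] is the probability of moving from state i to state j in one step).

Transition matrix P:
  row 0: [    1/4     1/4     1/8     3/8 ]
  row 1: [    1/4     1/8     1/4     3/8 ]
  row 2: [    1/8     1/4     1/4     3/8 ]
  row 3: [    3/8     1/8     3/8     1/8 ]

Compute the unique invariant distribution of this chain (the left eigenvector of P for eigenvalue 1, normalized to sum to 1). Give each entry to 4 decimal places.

Balance equations π_j = Σ_i π_i·P[i][j]:
  π_0 = 1/4·π_0 + 1/4·π_1 + 1/8·π_2 + 3/8·π_3
  π_1 = 1/4·π_0 + 1/8·π_1 + 1/4·π_2 + 1/8·π_3
  π_2 = 1/8·π_0 + 1/4·π_1 + 1/4·π_2 + 3/8·π_3
  normalize: π_0 + π_1 + π_2 + π_3 = 1
Solving the linear system gives exactly π = [23/90, 17/90, 23/90, 3/10].

π = [0.2556, 0.1889, 0.2556, 0.3000]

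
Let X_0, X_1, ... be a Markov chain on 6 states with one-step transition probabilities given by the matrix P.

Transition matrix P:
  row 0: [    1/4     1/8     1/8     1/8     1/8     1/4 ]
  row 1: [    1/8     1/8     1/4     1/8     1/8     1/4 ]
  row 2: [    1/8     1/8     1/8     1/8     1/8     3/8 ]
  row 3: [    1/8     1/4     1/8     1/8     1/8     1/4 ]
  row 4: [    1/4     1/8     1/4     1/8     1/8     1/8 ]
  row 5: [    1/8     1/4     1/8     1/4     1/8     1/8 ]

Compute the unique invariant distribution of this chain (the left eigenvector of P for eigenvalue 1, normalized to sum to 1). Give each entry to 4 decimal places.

π = [0.1607, 0.1725, 0.1622, 0.1533, 0.1250, 0.2264]

Balance equations π_j = Σ_i π_i·P[i][j]:
  π_0 = 1/4·π_0 + 1/8·π_1 + 1/8·π_2 + 1/8·π_3 + 1/4·π_4 + 1/8·π_5
  π_1 = 1/8·π_0 + 1/8·π_1 + 1/8·π_2 + 1/4·π_3 + 1/8·π_4 + 1/4·π_5
  π_2 = 1/8·π_0 + 1/4·π_1 + 1/8·π_2 + 1/8·π_3 + 1/4·π_4 + 1/8·π_5
  π_3 = 1/8·π_0 + 1/8·π_1 + 1/8·π_2 + 1/8·π_3 + 1/8·π_4 + 1/4·π_5
  π_4 = 1/8·π_0 + 1/8·π_1 + 1/8·π_2 + 1/8·π_3 + 1/8·π_4 + 1/8·π_5
  normalize: π_0 + π_1 + π_2 + π_3 + π_4 + π_5 = 1
Solving the linear system gives exactly π = [9/56, 705/4088, 663/4088, 235/1533, 1/8, 347/1533].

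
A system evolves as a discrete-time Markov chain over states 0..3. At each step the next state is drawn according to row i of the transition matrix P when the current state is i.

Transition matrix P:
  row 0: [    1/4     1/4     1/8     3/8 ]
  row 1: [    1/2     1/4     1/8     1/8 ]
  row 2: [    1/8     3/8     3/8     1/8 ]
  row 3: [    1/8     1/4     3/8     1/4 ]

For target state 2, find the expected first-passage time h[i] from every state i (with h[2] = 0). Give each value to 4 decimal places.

h = [5.1429, 5.4286, 0.0000, 4.0000]

First-step conditioning: h[2] = 0; for i ≠ 2, h[i] = 1 + Σ_k P[i][k]·h[k].
  h[0] = 1 + 1/4·h[0] + 1/4·h[1] + 3/8·h[3]
  h[1] = 1 + 1/2·h[0] + 1/4·h[1] + 1/8·h[3]
  h[3] = 1 + 1/8·h[0] + 1/4·h[1] + 1/4·h[3]
Solving the 3×3 linear system over states ≠ 2 gives exactly h = [36/7, 38/7, 0, 4] (h[2] = 0 is the target).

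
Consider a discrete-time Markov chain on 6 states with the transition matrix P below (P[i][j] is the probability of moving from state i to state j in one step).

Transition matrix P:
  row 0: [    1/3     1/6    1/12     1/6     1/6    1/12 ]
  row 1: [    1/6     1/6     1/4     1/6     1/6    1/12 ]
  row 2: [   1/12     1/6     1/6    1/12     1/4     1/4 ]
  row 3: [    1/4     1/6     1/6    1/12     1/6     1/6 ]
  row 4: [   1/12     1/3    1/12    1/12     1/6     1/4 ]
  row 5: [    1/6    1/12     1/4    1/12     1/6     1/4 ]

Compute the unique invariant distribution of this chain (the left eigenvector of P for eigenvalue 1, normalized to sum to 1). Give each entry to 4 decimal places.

Balance equations π_j = Σ_i π_i·P[i][j]:
  π_0 = 1/3·π_0 + 1/6·π_1 + 1/12·π_2 + 1/4·π_3 + 1/12·π_4 + 1/6·π_5
  π_1 = 1/6·π_0 + 1/6·π_1 + 1/6·π_2 + 1/6·π_3 + 1/3·π_4 + 1/12·π_5
  π_2 = 1/12·π_0 + 1/4·π_1 + 1/6·π_2 + 1/6·π_3 + 1/12·π_4 + 1/4·π_5
  π_3 = 1/6·π_0 + 1/6·π_1 + 1/12·π_2 + 1/12·π_3 + 1/12·π_4 + 1/12·π_5
  π_4 = 1/6·π_0 + 1/6·π_1 + 1/4·π_2 + 1/6·π_3 + 1/6·π_4 + 1/6·π_5
  normalize: π_0 + π_1 + π_2 + π_3 + π_4 + π_5 = 1
Solving the linear system gives exactly π = [5935/33617, 6108/33617, 5618/33617, 3805/33617, 6071/33617, 6080/33617].

π = [0.1765, 0.1817, 0.1671, 0.1132, 0.1806, 0.1809]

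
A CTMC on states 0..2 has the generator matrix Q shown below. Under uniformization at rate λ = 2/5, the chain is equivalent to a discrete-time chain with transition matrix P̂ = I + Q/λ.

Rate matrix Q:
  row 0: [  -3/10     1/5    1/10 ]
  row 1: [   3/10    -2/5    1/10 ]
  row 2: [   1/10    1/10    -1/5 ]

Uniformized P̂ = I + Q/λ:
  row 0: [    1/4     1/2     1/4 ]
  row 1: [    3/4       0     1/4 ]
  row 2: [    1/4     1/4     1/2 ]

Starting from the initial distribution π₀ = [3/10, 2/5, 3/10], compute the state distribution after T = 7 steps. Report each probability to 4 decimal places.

t=0: π = [0.3000, 0.4000, 0.3000]
t=1: π = [0.4500, 0.2250, 0.3250]
t=2: π = [0.3625, 0.3063, 0.3313]
t=3: π = [0.4031, 0.2641, 0.3328]
t=4: π = [0.3820, 0.2848, 0.3332]
t=5: π = [0.3924, 0.2743, 0.3333]
t=6: π = [0.3872, 0.2795, 0.3333]
t=7: π = [0.3898, 0.2769, 0.3333]

π = [0.3898, 0.2769, 0.3333]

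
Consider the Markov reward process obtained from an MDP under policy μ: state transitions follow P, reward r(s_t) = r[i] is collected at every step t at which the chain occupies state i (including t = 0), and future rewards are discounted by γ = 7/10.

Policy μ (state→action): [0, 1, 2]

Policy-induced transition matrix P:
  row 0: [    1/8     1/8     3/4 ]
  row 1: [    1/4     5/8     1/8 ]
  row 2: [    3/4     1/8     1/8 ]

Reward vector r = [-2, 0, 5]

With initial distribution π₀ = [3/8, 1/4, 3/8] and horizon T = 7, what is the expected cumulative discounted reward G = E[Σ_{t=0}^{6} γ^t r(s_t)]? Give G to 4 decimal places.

G = 3.2823

t=0: π = [0.3750, 0.2500, 0.3750], E[r] = 1.1250, γ^t·E[r] = 1.125000, running G = 1.125000
t=1: π = [0.3906, 0.2500, 0.3594], E[r] = 1.0156, γ^t·E[r] = 0.710938, running G = 1.835938
t=2: π = [0.3809, 0.2500, 0.3691], E[r] = 1.0840, γ^t·E[r] = 0.531152, running G = 2.367090
t=3: π = [0.3870, 0.2500, 0.3630], E[r] = 1.0413, γ^t·E[r] = 0.357152, running G = 2.724242
t=4: π = [0.3831, 0.2500, 0.3669], E[r] = 1.0680, γ^t·E[r] = 0.256418, running G = 2.980660
t=5: π = [0.3855, 0.2500, 0.3645], E[r] = 1.0513, γ^t·E[r] = 0.176688, running G = 3.157347
t=6: π = [0.3840, 0.2500, 0.3660], E[r] = 1.0617, γ^t·E[r] = 0.124908, running G = 3.282256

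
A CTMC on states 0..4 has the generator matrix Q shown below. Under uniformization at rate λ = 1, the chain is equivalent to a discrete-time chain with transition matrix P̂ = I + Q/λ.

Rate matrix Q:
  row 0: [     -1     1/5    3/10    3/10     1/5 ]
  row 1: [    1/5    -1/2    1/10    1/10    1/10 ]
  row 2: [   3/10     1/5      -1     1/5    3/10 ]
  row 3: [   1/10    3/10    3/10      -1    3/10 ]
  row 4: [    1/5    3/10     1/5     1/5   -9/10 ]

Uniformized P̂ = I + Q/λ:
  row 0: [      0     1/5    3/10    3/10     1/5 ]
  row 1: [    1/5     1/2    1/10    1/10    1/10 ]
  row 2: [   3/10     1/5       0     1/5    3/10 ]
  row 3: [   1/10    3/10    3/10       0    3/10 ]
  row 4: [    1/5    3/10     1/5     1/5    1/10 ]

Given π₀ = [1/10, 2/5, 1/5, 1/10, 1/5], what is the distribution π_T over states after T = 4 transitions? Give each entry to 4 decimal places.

π = [0.1673, 0.3335, 0.1660, 0.1532, 0.1800]

t=0: π = [0.1000, 0.4000, 0.2000, 0.1000, 0.2000]
t=1: π = [0.1900, 0.3500, 0.1400, 0.1500, 0.1700]
t=2: π = [0.1610, 0.3370, 0.1710, 0.1540, 0.1770]
t=3: π = [0.1695, 0.3342, 0.1636, 0.1516, 0.1811]
t=4: π = [0.1673, 0.3335, 0.1660, 0.1532, 0.1800]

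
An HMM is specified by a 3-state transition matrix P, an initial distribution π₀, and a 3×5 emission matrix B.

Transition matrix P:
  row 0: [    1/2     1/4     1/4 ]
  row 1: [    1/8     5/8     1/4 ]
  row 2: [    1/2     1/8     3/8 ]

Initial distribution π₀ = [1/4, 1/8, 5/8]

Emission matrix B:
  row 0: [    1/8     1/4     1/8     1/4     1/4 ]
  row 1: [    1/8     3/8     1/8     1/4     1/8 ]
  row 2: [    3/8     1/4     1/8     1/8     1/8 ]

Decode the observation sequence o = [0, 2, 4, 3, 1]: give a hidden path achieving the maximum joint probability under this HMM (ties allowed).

t=0: δ = [3.125e-02, 1.562e-02, 2.344e-01]  (obs o_0=0)
t=1: δ = [1.465e-02, 3.662e-03, 1.099e-02]  ψ = [2, 2, 2]  (obs o_1=2)
t=2: δ = [1.831e-03, 4.578e-04, 5.150e-04]  ψ = [0, 0, 2]  (obs o_2=4)
t=3: δ = [2.289e-04, 1.144e-04, 5.722e-05]  ψ = [0, 0, 0]  (obs o_3=3)
t=4: δ = [2.861e-05, 2.682e-05, 1.431e-05]  ψ = [0, 1, 0]  (obs o_4=1)
backtrack: best end state = 0; path = [2, 0, 0, 0, 0]

path = [2, 0, 0, 0, 0]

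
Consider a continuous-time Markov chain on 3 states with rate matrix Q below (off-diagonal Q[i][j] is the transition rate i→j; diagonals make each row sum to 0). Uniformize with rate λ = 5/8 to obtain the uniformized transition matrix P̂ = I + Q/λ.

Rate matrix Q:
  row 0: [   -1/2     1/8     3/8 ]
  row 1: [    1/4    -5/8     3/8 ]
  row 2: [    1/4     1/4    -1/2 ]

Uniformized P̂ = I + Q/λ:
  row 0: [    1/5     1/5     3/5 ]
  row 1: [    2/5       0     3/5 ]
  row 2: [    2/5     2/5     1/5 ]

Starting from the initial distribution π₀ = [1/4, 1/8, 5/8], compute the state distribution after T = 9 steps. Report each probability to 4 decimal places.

t=0: π = [0.2500, 0.1250, 0.6250]
t=1: π = [0.3500, 0.3000, 0.3500]
t=2: π = [0.3300, 0.2100, 0.4600]
t=3: π = [0.3340, 0.2500, 0.4160]
t=4: π = [0.3332, 0.2332, 0.4336]
t=5: π = [0.3334, 0.2401, 0.4266]
t=6: π = [0.3333, 0.2373, 0.4294]
t=7: π = [0.3333, 0.2384, 0.4282]
t=8: π = [0.3333, 0.2380, 0.4287]
t=9: π = [0.3333, 0.2381, 0.4285]

π = [0.3333, 0.2381, 0.4285]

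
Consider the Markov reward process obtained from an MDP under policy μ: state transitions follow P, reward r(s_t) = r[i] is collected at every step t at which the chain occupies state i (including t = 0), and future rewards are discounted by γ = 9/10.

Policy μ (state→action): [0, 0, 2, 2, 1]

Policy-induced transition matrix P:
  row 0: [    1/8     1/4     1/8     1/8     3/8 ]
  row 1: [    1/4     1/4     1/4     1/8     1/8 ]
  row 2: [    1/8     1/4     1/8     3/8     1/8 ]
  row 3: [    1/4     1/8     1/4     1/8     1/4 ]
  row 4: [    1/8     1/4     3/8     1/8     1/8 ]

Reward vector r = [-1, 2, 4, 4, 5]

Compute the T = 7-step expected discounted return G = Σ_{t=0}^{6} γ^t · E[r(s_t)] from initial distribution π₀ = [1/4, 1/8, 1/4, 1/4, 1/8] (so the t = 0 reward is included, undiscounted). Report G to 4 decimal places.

t=0: π = [0.2500, 0.1250, 0.2500, 0.2500, 0.1250], E[r] = 2.6250, γ^t·E[r] = 2.625000, running G = 2.625000
t=1: π = [0.1719, 0.2188, 0.2031, 0.1875, 0.2188], E[r] = 2.9219, γ^t·E[r] = 2.629688, running G = 5.254688
t=2: π = [0.1758, 0.2266, 0.2305, 0.1758, 0.1914], E[r] = 2.8594, γ^t·E[r] = 2.316094, running G = 7.570781
t=3: π = [0.1753, 0.2280, 0.2231, 0.1826, 0.1909], E[r] = 2.8584, γ^t·E[r] = 2.083772, running G = 9.654554
t=4: π = [0.1763, 0.2272, 0.2241, 0.1808, 0.1917], E[r] = 2.8557, γ^t·E[r] = 1.873593, running G = 11.528147
t=5: π = [0.1760, 0.2274, 0.2239, 0.1810, 0.1917], E[r] = 2.8569, γ^t·E[r] = 1.686973, running G = 13.215120
t=6: π = [0.1761, 0.2274, 0.2240, 0.1810, 0.1916], E[r] = 2.8566, γ^t·E[r] = 1.518124, running G = 14.733244

G = 14.7332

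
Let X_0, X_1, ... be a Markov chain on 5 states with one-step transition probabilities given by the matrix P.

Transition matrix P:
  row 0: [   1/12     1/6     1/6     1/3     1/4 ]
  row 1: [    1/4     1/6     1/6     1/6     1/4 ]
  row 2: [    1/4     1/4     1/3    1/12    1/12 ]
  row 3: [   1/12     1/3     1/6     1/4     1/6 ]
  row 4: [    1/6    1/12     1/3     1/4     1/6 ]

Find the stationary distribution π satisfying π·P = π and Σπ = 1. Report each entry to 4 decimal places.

π = [0.1718, 0.2061, 0.2357, 0.2079, 0.1785]

Balance equations π_j = Σ_i π_i·P[i][j]:
  π_0 = 1/12·π_0 + 1/4·π_1 + 1/4·π_2 + 1/12·π_3 + 1/6·π_4
  π_1 = 1/6·π_0 + 1/6·π_1 + 1/4·π_2 + 1/3·π_3 + 1/12·π_4
  π_2 = 1/6·π_0 + 1/6·π_1 + 1/3·π_2 + 1/6·π_3 + 1/3·π_4
  π_3 = 1/3·π_0 + 1/6·π_1 + 1/12·π_2 + 1/4·π_3 + 1/4·π_4
  normalize: π_0 + π_1 + π_2 + π_3 + π_4 = 1
Solving the linear system gives exactly π = [609/3544, 2191/10632, 1253/5316, 1105/5316, 949/5316].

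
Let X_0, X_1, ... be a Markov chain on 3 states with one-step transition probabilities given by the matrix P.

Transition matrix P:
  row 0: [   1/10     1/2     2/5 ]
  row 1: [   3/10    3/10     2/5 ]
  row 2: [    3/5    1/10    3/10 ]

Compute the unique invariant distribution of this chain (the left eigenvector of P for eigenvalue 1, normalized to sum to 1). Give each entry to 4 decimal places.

Balance equations π_j = Σ_i π_i·P[i][j]:
  π_0 = 1/10·π_0 + 3/10·π_1 + 3/5·π_2
  π_1 = 1/2·π_0 + 3/10·π_1 + 1/10·π_2
  normalize: π_0 + π_1 + π_2 = 1
Solving the linear system gives exactly π = [15/44, 13/44, 4/11].

π = [0.3409, 0.2955, 0.3636]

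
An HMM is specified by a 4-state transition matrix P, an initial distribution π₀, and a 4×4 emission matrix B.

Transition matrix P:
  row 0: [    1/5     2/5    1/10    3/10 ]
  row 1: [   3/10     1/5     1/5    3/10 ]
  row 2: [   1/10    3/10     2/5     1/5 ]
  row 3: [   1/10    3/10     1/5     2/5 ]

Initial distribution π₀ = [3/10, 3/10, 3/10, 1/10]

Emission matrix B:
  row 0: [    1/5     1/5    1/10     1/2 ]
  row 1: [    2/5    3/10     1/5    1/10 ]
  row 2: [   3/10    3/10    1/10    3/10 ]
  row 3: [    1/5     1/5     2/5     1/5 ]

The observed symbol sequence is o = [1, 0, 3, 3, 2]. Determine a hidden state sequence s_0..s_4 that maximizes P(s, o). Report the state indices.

path = [2, 1, 0, 0, 3]

t=0: δ = [6.000e-02, 9.000e-02, 9.000e-02, 2.000e-02]  (obs o_0=1)
t=1: δ = [5.400e-03, 1.080e-02, 1.080e-02, 5.400e-03]  ψ = [1, 2, 2, 1]  (obs o_1=0)
t=2: δ = [1.620e-03, 3.240e-04, 1.296e-03, 6.480e-04]  ψ = [1, 2, 2, 1]  (obs o_2=3)
t=3: δ = [1.620e-04, 6.480e-05, 1.555e-04, 9.720e-05]  ψ = [0, 0, 2, 0]  (obs o_3=3)
t=4: δ = [3.240e-06, 1.296e-05, 6.221e-06, 1.944e-05]  ψ = [0, 0, 2, 0]  (obs o_4=2)
backtrack: best end state = 3; path = [2, 1, 0, 0, 3]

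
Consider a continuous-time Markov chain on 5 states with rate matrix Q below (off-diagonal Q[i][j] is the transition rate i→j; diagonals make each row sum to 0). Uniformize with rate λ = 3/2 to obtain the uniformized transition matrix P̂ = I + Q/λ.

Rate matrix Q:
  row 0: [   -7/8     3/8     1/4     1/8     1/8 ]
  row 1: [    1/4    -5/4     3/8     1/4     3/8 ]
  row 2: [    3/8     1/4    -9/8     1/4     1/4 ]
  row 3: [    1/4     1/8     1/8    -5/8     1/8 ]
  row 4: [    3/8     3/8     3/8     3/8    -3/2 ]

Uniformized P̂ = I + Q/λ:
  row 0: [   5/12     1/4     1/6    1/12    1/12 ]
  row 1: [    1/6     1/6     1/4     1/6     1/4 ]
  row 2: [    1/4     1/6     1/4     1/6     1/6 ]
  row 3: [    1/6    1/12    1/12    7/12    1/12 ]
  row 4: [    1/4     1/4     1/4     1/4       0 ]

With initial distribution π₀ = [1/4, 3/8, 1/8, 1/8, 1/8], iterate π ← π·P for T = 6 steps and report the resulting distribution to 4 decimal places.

π = [0.2560, 0.1758, 0.1846, 0.2654, 0.1182]

t=0: π = [0.2500, 0.3750, 0.1250, 0.1250, 0.1250]
t=1: π = [0.2500, 0.1875, 0.2083, 0.2083, 0.1458]
t=2: π = [0.2587, 0.1823, 0.1944, 0.2448, 0.1198]
t=3: π = [0.2575, 0.1778, 0.1876, 0.2571, 0.1199]
t=4: π = [0.2567, 0.1767, 0.1857, 0.2623, 0.1186]
t=5: π = [0.2562, 0.1761, 0.1849, 0.2645, 0.1184]
t=6: π = [0.2560, 0.1758, 0.1846, 0.2654, 0.1182]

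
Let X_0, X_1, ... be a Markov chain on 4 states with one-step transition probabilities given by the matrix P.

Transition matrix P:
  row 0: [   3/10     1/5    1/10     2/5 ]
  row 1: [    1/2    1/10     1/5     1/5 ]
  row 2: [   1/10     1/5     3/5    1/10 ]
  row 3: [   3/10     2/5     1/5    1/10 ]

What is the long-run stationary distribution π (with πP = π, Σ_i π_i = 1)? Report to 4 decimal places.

π = [0.2868, 0.2196, 0.2855, 0.2080]

Balance equations π_j = Σ_i π_i·P[i][j]:
  π_0 = 3/10·π_0 + 1/2·π_1 + 1/10·π_2 + 3/10·π_3
  π_1 = 1/5·π_0 + 1/10·π_1 + 1/5·π_2 + 2/5·π_3
  π_2 = 1/10·π_0 + 1/5·π_1 + 3/5·π_2 + 1/5·π_3
  normalize: π_0 + π_1 + π_2 + π_3 = 1
Solving the linear system gives exactly π = [37/129, 85/387, 221/774, 161/774].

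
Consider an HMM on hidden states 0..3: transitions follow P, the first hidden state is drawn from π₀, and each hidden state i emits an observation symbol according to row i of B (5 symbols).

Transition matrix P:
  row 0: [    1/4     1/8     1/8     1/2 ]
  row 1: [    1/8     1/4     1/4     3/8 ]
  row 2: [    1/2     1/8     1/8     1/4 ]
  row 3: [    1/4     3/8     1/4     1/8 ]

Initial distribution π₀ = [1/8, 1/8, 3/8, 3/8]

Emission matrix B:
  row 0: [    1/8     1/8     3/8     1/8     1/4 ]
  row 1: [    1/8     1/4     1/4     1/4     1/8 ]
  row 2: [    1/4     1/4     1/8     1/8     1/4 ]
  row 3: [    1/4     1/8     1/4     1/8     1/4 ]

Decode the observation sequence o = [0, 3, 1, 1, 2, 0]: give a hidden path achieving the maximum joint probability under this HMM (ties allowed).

t=0: δ = [1.562e-02, 1.562e-02, 9.375e-02, 9.375e-02]  (obs o_0=0)
t=1: δ = [5.859e-03, 8.789e-03, 2.930e-03, 2.930e-03]  ψ = [2, 3, 3, 2]  (obs o_1=3)
t=2: δ = [1.831e-04, 5.493e-04, 5.493e-04, 4.120e-04]  ψ = [0, 1, 1, 1]  (obs o_2=1)
t=3: δ = [3.433e-05, 3.862e-05, 3.433e-05, 2.575e-05]  ψ = [2, 3, 1, 1]  (obs o_3=1)
t=4: δ = [6.437e-06, 2.414e-06, 1.207e-06, 4.292e-06]  ψ = [2, 1, 1, 0]  (obs o_4=2)
t=5: δ = [2.012e-07, 2.012e-07, 2.682e-07, 8.047e-07]  ψ = [0, 3, 3, 0]  (obs o_5=0)
backtrack: best end state = 3; path = [3, 1, 1, 2, 0, 3]

path = [3, 1, 1, 2, 0, 3]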